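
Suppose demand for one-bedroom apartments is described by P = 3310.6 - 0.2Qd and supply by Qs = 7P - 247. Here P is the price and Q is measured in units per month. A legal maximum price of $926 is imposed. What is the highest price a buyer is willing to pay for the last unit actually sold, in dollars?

2063.6

Rearranging demand gives Qd = 16553 - 5P. In a free market, 16553 - 5P = 7P - 247 gives the equilibrium P* = 1400, Q* = 9553.
Since 926 < 1400, the ceiling is binding.
At P = 926: Qd = 16553 - 5·926 = 11923 and Qs = 7·926 - 247 = 6235.
Only 6235 units reach the market. On the demand curve, the marginal buyer's willingness to pay at Q = 6235 is (16553 - 6235)/5 = 2063.6.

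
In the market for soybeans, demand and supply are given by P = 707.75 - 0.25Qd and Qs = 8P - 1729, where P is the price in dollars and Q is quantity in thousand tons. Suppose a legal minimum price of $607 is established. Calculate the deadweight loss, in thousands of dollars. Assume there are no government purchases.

154587

Rearranging demand gives Qd = 2831 - 4P. In a free market, 2831 - 4P = 8P - 1729 gives the equilibrium P* = 380, Q* = 1311.
Because the floor (607) lies above the market-clearing price, it is binding.
At P = 607: Qd = 2831 - 4·607 = 403 and Qs = 8·607 - 1729 = 3127.
Quantity traded falls to 403. At Q = 403 the demand price is (2831 - 403)/4 = 607 and the supply price is (1729 + 403)/8 = 266.5.
Deadweight loss = ½ · (607 - 266.5) · (1311 - 403) = ½ · 340.5 · 908 = 154587.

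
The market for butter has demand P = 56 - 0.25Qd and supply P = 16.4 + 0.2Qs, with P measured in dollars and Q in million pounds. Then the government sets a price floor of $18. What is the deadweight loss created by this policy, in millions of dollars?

0

Rearranging demand gives Qd = 224 - 4P; rearranging supply gives Qs = 5P - 82. Without the control the market clears where 224 - 4P = 5P - 82, i.e. P* = 34 and Q* = 88.
The floor of 18 is below the equilibrium price 34, so it is not binding; the market clears at P* = 34, Q* = 88.
Since the control does not bind, no trades are prevented and deadweight loss is zero.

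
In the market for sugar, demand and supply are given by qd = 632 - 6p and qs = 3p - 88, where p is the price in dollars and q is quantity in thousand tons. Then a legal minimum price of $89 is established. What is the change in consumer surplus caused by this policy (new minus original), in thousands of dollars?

-1125

Equilibrium: 632 - 6p = 3p - 88, so 720 = 9p and p* = 80, q* = 152.
The floor of 89 is above the equilibrium price 80, so it binds.
At p = 89: qd = 632 - 6·89 = 98 and qs = 3·89 - 88 = 179.
Consumer surplus without the control is ½ · (316/3 - 80) · 152 = 5776/3.
With the floor, consumers buy 98 units at 89, so CS = ½ · (316/3 - 89) · 98 = 2401/3.
Change in consumer surplus = 2401/3 - 5776/3 = -1125.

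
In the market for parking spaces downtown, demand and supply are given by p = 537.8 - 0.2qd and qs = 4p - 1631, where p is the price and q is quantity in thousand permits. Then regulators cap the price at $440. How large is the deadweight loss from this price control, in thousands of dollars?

5760

Rearranging demand gives qd = 2689 - 5p. Setting quantity demanded equal to quantity supplied, 2689 - 5p = 4p - 1631, gives p* = 480 and q* = 289.
The ceiling of 440 is below the equilibrium price 480, so it binds.
At p = 440: qd = 2689 - 5·440 = 489 and qs = 4·440 - 1631 = 129.
Quantity traded falls to 129. At q = 129 the demand price is (2689 - 129)/5 = 512 and the supply price is (1631 + 129)/4 = 440.
Deadweight loss = ½ · (512 - 440) · (289 - 129) = ½ · 72 · 160 = 5760.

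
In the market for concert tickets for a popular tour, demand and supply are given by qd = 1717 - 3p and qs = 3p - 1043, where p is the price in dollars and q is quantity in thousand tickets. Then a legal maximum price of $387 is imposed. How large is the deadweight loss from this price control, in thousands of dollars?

Without the control the market clears where 1717 - 3p = 3p - 1043, i.e. p* = 460 and q* = 337.
Since 387 < 460, the ceiling is binding.
At p = 387: qd = 1717 - 3·387 = 556 and qs = 3·387 - 1043 = 118.
Quantity traded falls to 118. At q = 118 the demand price is (1717 - 118)/3 = 533 and the supply price is (1043 + 118)/3 = 387.
Deadweight loss = ½ · (533 - 387) · (337 - 118) = ½ · 146 · 219 = 15987.

15987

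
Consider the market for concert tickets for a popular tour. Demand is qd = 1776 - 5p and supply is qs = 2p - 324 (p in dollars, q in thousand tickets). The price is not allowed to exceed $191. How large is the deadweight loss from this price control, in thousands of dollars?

16633.4

Without the control the market clears where 1776 - 5p = 2p - 324, i.e. p* = 300 and q* = 276.
Since 191 < 300, the ceiling is binding.
At p = 191: qd = 1776 - 5·191 = 821 and qs = 2·191 - 324 = 58.
Quantity traded falls to 58. At q = 58 the demand price is (1776 - 58)/5 = 343.6 and the supply price is (324 + 58)/2 = 191.
Deadweight loss = ½ · (343.6 - 191) · (276 - 58) = ½ · 152.6 · 218 = 16633.4.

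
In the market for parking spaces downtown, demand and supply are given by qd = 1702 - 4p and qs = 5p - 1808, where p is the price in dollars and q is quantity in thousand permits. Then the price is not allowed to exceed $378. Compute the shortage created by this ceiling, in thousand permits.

108

Without the control the market clears where 1702 - 4p = 5p - 1808, i.e. p* = 390 and q* = 142.
Because the ceiling (378) lies below the market-clearing price, it is binding.
At p = 378: qd = 1702 - 4·378 = 190 and qs = 5·378 - 1808 = 82.
Shortage = qd - qs = 190 - 82 = 108.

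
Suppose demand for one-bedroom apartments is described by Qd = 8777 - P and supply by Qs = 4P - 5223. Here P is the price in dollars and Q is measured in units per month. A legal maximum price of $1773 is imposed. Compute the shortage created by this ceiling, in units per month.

5135

Without the control the market clears where 8777 - P = 4P - 5223, i.e. P* = 2800 and Q* = 5977.
The ceiling of 1773 is below the equilibrium price 2800, so it binds.
At P = 1773: Qd = 8777 - 1773 = 7004 and Qs = 4·1773 - 5223 = 1869.
Shortage = Qd - Qs = 7004 - 1869 = 5135.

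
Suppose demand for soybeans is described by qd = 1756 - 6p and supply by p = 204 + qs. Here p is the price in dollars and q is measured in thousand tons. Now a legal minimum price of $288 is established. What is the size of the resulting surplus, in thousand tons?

56

Rearranging supply gives qs = p - 204. In a free market, 1756 - 6p = p - 204 gives the equilibrium p* = 280, q* = 76.
The floor of 288 is above the equilibrium price 280, so it binds.
At p = 288: qd = 1756 - 6·288 = 28 and qs = 288 - 204 = 84.
Surplus = qs - qd = 84 - 28 = 56.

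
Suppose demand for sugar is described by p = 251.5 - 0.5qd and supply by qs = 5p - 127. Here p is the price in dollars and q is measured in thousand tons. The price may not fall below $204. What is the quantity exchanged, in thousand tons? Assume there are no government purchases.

Rearranging demand gives qd = 503 - 2p. Without the control the market clears where 503 - 2p = 5p - 127, i.e. p* = 90 and q* = 323.
Since 204 > 90, the floor is binding.
At p = 204: qd = 503 - 2·204 = 95 and qs = 5·204 - 127 = 893.
The quantity actually transacted is the short side, demand: 95.

95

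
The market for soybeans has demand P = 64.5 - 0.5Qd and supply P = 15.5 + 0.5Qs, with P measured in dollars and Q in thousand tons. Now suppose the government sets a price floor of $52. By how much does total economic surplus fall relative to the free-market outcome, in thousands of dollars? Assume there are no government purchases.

Rearranging demand gives Qd = 129 - 2P; rearranging supply gives Qs = 2P - 31. In a free market, 129 - 2P = 2P - 31 gives the equilibrium P* = 40, Q* = 49.
The floor of 52 is above the equilibrium price 40, so it binds.
At P = 52: Qd = 129 - 2·52 = 25 and Qs = 2·52 - 31 = 73.
Quantity traded falls to 25. At Q = 25 the demand price is (129 - 25)/2 = 52 and the supply price is (31 + 25)/2 = 28.
Deadweight loss = ½ · (52 - 28) · (49 - 25) = ½ · 24 · 24 = 288.

288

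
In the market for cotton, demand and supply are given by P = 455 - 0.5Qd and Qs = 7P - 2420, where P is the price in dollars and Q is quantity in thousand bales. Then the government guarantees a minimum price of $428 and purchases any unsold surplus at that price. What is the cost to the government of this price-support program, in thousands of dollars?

223416

Rearranging demand gives Qd = 910 - 2P. In a free market, 910 - 2P = 7P - 2420 gives the equilibrium P* = 370, Q* = 170.
Because the floor (428) lies above the market-clearing price, it is binding.
At P = 428: Qd = 910 - 2·428 = 54 and Qs = 7·428 - 2420 = 576.
Surplus = Qs - Qd = 522.
Government expenditure = surplus × support price = 522 × 428 = 223416.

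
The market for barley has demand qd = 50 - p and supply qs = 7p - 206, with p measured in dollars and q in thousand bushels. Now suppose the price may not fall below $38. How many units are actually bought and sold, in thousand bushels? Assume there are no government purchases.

12

In a free market, 50 - p = 7p - 206 gives the equilibrium p* = 32, q* = 18.
Since 38 > 32, the floor is binding.
At p = 38: qd = 50 - 38 = 12 and qs = 7·38 - 206 = 60.
The quantity actually transacted is the short side, demand: 12.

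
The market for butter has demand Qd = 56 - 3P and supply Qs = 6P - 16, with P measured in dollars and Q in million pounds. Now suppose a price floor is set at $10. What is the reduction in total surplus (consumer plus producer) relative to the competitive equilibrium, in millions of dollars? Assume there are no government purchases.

9

In a free market, 56 - 3P = 6P - 16 gives the equilibrium P* = 8, Q* = 32.
Because the floor (10) lies above the market-clearing price, it is binding.
At P = 10: Qd = 56 - 3·10 = 26 and Qs = 6·10 - 16 = 44.
Quantity traded falls to 26. At Q = 26 the demand price is (56 - 26)/3 = 10 and the supply price is (16 + 26)/6 = 7.
Deadweight loss = ½ · (10 - 7) · (32 - 26) = ½ · 3 · 6 = 9.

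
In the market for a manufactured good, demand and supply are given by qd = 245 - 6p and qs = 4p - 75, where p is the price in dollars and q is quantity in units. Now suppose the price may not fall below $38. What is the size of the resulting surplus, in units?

60

In a free market, 245 - 6p = 4p - 75 gives the equilibrium p* = 32, q* = 53.
Because the floor (38) lies above the market-clearing price, it is binding.
At p = 38: qd = 245 - 6·38 = 17 and qs = 4·38 - 75 = 77.
Surplus = qs - qd = 77 - 17 = 60.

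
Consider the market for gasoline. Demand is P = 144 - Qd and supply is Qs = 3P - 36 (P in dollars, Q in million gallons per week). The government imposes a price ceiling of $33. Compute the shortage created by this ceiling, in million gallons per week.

48

Rearranging demand gives Qd = 144 - P. Equilibrium: 144 - P = 3P - 36, so 180 = 4P and P* = 45, Q* = 99.
Since 33 < 45, the ceiling is binding.
At P = 33: Qd = 144 - 33 = 111 and Qs = 3·33 - 36 = 63.
Shortage = Qd - Qs = 111 - 63 = 48.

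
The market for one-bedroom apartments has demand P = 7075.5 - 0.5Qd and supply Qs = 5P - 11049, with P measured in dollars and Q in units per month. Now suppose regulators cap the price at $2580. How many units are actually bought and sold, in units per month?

Rearranging demand gives Qd = 14151 - 2P. Without the control the market clears where 14151 - 2P = 5P - 11049, i.e. P* = 3600 and Q* = 6951.
Because the ceiling (2580) lies below the market-clearing price, it is binding.
At P = 2580: Qd = 14151 - 2·2580 = 8991 and Qs = 5·2580 - 11049 = 1851.
The quantity actually transacted is the short side, supply: 1851.

1851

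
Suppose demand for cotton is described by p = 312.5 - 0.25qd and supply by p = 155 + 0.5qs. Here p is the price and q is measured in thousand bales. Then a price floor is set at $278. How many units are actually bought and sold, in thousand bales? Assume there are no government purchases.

Rearranging demand gives qd = 1250 - 4p; rearranging supply gives qs = 2p - 310. Equilibrium: 1250 - 4p = 2p - 310, so 1560 = 6p and p* = 260, q* = 210.
Because the floor (278) lies above the market-clearing price, it is binding.
At p = 278: qd = 1250 - 4·278 = 138 and qs = 2·278 - 310 = 246.
The quantity actually transacted is the short side, demand: 138.

138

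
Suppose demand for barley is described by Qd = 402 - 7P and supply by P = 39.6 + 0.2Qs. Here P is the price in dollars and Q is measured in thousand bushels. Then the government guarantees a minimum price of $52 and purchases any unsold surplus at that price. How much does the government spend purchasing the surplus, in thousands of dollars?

1248

Rearranging supply gives Qs = 5P - 198. In a free market, 402 - 7P = 5P - 198 gives the equilibrium P* = 50, Q* = 52.
Because the floor (52) lies above the market-clearing price, it is binding.
At P = 52: Qd = 402 - 7·52 = 38 and Qs = 5·52 - 198 = 62.
Surplus = Qs - Qd = 24.
Government expenditure = surplus × support price = 24 × 52 = 1248.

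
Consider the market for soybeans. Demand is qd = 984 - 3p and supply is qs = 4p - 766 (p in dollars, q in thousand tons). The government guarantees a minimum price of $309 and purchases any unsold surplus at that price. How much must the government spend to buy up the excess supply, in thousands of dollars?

127617

Without the control the market clears where 984 - 3p = 4p - 766, i.e. p* = 250 and q* = 234.
Since 309 > 250, the floor is binding.
At p = 309: qd = 984 - 3·309 = 57 and qs = 4·309 - 766 = 470.
Surplus = qs - qd = 413.
Government expenditure = surplus × support price = 413 × 309 = 127617.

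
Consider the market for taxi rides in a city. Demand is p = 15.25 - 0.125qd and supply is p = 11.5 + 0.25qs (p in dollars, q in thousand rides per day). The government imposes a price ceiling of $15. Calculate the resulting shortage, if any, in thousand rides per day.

Rearranging demand gives qd = 122 - 8p; rearranging supply gives qs = 4p - 46. In a free market, 122 - 8p = 4p - 46 gives the equilibrium p* = 14, q* = 10.
Since 15 is above p* = 14, the ceiling does not bind and the free-market outcome prevails.
Since the control does not bind, there is no shortage.

0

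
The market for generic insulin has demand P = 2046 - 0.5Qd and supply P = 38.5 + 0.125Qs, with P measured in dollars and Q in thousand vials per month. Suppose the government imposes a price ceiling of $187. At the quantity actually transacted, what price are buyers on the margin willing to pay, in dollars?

1452

Rearranging demand gives Qd = 4092 - 2P; rearranging supply gives Qs = 8P - 308. Without the control the market clears where 4092 - 2P = 8P - 308, i.e. P* = 440 and Q* = 3212.
Since 187 < 440, the ceiling is binding.
At P = 187: Qd = 4092 - 2·187 = 3718 and Qs = 8·187 - 308 = 1188.
Only 1188 units reach the market. On the demand curve, the marginal buyer's willingness to pay at Q = 1188 is (4092 - 1188)/2 = 1452.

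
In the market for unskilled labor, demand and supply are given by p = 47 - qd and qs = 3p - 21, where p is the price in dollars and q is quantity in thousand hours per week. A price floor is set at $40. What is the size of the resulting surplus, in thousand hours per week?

92

Rearranging demand gives qd = 47 - p. Setting quantity demanded equal to quantity supplied, 47 - p = 3p - 21, gives p* = 17 and q* = 30.
The floor of 40 is above the equilibrium price 17, so it binds.
At p = 40: qd = 47 - 40 = 7 and qs = 3·40 - 21 = 99.
Surplus = qs - qd = 99 - 7 = 92.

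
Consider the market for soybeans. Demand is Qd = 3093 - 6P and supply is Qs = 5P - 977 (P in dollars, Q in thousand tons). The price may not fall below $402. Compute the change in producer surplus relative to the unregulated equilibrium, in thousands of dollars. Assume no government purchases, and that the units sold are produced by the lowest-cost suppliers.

In a free market, 3093 - 6P = 5P - 977 gives the equilibrium P* = 370, Q* = 873.
Because the floor (402) lies above the market-clearing price, it is binding.
At P = 402: Qd = 3093 - 6·402 = 681 and Qs = 5·402 - 977 = 1033.
Producer surplus without the control is ½ · (370 - 195.4) · 873 = 76212.9.
With the floor, 681 units are sold at 402. The supply price at Q = 681 is 331.6, so PS = ½ · [(402 - 195.4) + (402 - 331.6)] · 681 = 94318.5.
Change in producer surplus = 94318.5 - 76212.9 = 18105.6.

18105.6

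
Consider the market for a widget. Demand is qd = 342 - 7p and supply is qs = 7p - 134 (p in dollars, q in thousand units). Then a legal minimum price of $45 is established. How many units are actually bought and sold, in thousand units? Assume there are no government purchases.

27

Without the control the market clears where 342 - 7p = 7p - 134, i.e. p* = 34 and q* = 104.
The floor of 45 is above the equilibrium price 34, so it binds.
At p = 45: qd = 342 - 7·45 = 27 and qs = 7·45 - 134 = 181.
The quantity actually transacted is the short side, demand: 27.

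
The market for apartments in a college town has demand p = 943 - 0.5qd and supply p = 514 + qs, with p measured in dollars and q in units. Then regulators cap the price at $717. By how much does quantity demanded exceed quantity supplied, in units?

Rearranging demand gives qd = 1886 - 2p; rearranging supply gives qs = p - 514. Setting quantity demanded equal to quantity supplied, 1886 - 2p = p - 514, gives p* = 800 and q* = 286.
Because the ceiling (717) lies below the market-clearing price, it is binding.
At p = 717: qd = 1886 - 2·717 = 452 and qs = 717 - 514 = 203.
Shortage = qd - qs = 452 - 203 = 249.

249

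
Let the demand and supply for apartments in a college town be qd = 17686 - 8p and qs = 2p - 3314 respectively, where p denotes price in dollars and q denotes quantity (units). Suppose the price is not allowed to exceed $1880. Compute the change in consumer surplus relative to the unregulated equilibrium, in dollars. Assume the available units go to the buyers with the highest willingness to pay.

86020

In a free market, 17686 - 8p = 2p - 3314 gives the equilibrium p* = 2100, q* = 886.
Since 1880 < 2100, the ceiling is binding.
At p = 1880: qd = 17686 - 8·1880 = 2646 and qs = 2·1880 - 3314 = 446.
Consumer surplus without the control is ½ · (2210.75 - 2100) · 886 = 49062.25.
With the ceiling, 446 units are sold at 1880 (assume they go to the highest-value buyers). The demand price at q = 446 is 2155, so CS = ½ · [(2210.75 - 1880) + (2155 - 1880)] · 446 = 135082.25.
Change in consumer surplus = 135082.25 - 49062.25 = 86020.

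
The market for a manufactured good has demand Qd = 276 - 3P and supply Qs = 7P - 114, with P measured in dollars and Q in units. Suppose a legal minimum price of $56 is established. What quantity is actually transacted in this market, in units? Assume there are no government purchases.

108

Equilibrium: 276 - 3P = 7P - 114, so 390 = 10P and P* = 39, Q* = 159.
Since 56 > 39, the floor is binding.
At P = 56: Qd = 276 - 3·56 = 108 and Qs = 7·56 - 114 = 278.
The quantity actually transacted is the short side, demand: 108.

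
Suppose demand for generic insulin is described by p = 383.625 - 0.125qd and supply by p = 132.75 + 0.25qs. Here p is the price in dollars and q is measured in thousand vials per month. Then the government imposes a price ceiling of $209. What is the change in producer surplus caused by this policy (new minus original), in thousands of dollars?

Rearranging demand gives qd = 3069 - 8p; rearranging supply gives qs = 4p - 531. Setting quantity demanded equal to quantity supplied, 3069 - 8p = 4p - 531, gives p* = 300 and q* = 669.
The ceiling of 209 is below the equilibrium price 300, so it binds.
At p = 209: qd = 3069 - 8·209 = 1397 and qs = 4·209 - 531 = 305.
Producer surplus without the control is ½ · (300 - 132.75) · 669 = 55945.125.
With the ceiling, producers sell 305 units at 209, so PS = ½ · (209 - 132.75) · 305 = 11628.125.
Change in producer surplus = 11628.125 - 55945.125 = -44317.

-44317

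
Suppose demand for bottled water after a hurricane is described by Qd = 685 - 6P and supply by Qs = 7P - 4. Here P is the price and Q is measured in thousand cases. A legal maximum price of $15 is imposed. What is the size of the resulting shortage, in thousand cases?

494

Equilibrium: 685 - 6P = 7P - 4, so 689 = 13P and P* = 53, Q* = 367.
Because the ceiling (15) lies below the market-clearing price, it is binding.
At P = 15: Qd = 685 - 6·15 = 595 and Qs = 7·15 - 4 = 101.
Shortage = Qd - Qs = 595 - 101 = 494.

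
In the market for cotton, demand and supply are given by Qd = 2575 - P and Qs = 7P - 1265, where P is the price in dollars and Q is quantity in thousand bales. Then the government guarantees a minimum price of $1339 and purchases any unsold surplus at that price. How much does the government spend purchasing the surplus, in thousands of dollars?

Equilibrium: 2575 - P = 7P - 1265, so 3840 = 8P and P* = 480, Q* = 2095.
Because the floor (1339) lies above the market-clearing price, it is binding.
At P = 1339: Qd = 2575 - 1339 = 1236 and Qs = 7·1339 - 1265 = 8108.
Surplus = Qs - Qd = 6872.
Government expenditure = surplus × support price = 6872 × 1339 = 9201608.

9201608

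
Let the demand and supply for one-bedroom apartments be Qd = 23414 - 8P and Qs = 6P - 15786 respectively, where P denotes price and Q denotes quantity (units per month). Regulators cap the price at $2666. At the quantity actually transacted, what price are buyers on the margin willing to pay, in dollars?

Equilibrium: 23414 - 8P = 6P - 15786, so 39200 = 14P and P* = 2800, Q* = 1014.
The ceiling of 2666 is below the equilibrium price 2800, so it binds.
At P = 2666: Qd = 23414 - 8·2666 = 2086 and Qs = 6·2666 - 15786 = 210.
Only 210 units reach the market. On the demand curve, the marginal buyer's willingness to pay at Q = 210 is (23414 - 210)/8 = 2900.5.

2900.5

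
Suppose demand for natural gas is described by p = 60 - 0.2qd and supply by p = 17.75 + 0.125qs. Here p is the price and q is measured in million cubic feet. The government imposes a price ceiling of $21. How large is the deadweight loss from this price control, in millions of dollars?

Rearranging demand gives qd = 300 - 5p; rearranging supply gives qs = 8p - 142. Setting quantity demanded equal to quantity supplied, 300 - 5p = 8p - 142, gives p* = 34 and q* = 130.
Since 21 < 34, the ceiling is binding.
At p = 21: qd = 300 - 5·21 = 195 and qs = 8·21 - 142 = 26.
Quantity traded falls to 26. At q = 26 the demand price is (300 - 26)/5 = 54.8 and the supply price is (142 + 26)/8 = 21.
Deadweight loss = ½ · (54.8 - 21) · (130 - 26) = ½ · 33.8 · 104 = 1757.6.

1757.6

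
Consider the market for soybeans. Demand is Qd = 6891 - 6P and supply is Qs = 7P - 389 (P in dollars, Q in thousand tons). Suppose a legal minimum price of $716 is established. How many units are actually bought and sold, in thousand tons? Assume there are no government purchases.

2595

Without the control the market clears where 6891 - 6P = 7P - 389, i.e. P* = 560 and Q* = 3531.
Because the floor (716) lies above the market-clearing price, it is binding.
At P = 716: Qd = 6891 - 6·716 = 2595 and Qs = 7·716 - 389 = 4623.
The quantity actually transacted is the short side, demand: 2595.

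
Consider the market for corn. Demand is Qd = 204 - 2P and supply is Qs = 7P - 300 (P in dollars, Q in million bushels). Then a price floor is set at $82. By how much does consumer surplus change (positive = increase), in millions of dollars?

Without the control the market clears where 204 - 2P = 7P - 300, i.e. P* = 56 and Q* = 92.
Since 82 > 56, the floor is binding.
At P = 82: Qd = 204 - 2·82 = 40 and Qs = 7·82 - 300 = 274.
Consumer surplus without the control is ½ · (102 - 56) · 92 = 2116.
With the floor, consumers buy 40 units at 82, so CS = ½ · (102 - 82) · 40 = 400.
Change in consumer surplus = 400 - 2116 = -1716.

-1716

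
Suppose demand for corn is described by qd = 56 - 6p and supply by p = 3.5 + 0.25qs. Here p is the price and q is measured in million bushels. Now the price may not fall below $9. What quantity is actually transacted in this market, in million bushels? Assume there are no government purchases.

Rearranging supply gives qs = 4p - 14. Equilibrium: 56 - 6p = 4p - 14, so 70 = 10p and p* = 7, q* = 14.
Since 9 > 7, the floor is binding.
At p = 9: qd = 56 - 6·9 = 2 and qs = 4·9 - 14 = 22.
The quantity actually transacted is the short side, demand: 2.

2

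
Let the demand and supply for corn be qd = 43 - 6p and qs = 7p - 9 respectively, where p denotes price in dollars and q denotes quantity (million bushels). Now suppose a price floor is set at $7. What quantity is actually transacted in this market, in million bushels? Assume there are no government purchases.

1

Equilibrium: 43 - 6p = 7p - 9, so 52 = 13p and p* = 4, q* = 19.
Because the floor (7) lies above the market-clearing price, it is binding.
At p = 7: qd = 43 - 6·7 = 1 and qs = 7·7 - 9 = 40.
The quantity actually transacted is the short side, demand: 1.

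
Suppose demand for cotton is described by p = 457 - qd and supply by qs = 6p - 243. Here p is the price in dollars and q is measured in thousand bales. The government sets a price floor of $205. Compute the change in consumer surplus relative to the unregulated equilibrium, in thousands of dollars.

-31972.5

Rearranging demand gives qd = 457 - p. In a free market, 457 - p = 6p - 243 gives the equilibrium p* = 100, q* = 357.
The floor of 205 is above the equilibrium price 100, so it binds.
At p = 205: qd = 457 - 205 = 252 and qs = 6·205 - 243 = 987.
Consumer surplus without the control is ½ · (457 - 100) · 357 = 63724.5.
With the floor, consumers buy 252 units at 205, so CS = ½ · (457 - 205) · 252 = 31752.
Change in consumer surplus = 31752 - 63724.5 = -31972.5.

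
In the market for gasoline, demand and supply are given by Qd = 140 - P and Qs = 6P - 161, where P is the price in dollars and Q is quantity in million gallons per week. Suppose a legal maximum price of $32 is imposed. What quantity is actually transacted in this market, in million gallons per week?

31

Setting quantity demanded equal to quantity supplied, 140 - P = 6P - 161, gives P* = 43 and Q* = 97.
Since 32 < 43, the ceiling is binding.
At P = 32: Qd = 140 - 32 = 108 and Qs = 6·32 - 161 = 31.
The quantity actually transacted is the short side, supply: 31.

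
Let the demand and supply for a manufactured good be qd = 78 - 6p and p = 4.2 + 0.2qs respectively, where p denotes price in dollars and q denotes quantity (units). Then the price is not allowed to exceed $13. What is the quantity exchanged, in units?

24

Rearranging supply gives qs = 5p - 21. Setting quantity demanded equal to quantity supplied, 78 - 6p = 5p - 21, gives p* = 9 and q* = 24.
Since 13 is above p* = 9, the ceiling does not bind and the free-market outcome prevails.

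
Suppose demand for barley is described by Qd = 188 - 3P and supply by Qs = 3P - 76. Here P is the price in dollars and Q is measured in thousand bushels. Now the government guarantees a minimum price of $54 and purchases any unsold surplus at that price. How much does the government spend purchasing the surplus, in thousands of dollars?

Without the control the market clears where 188 - 3P = 3P - 76, i.e. P* = 44 and Q* = 56.
Because the floor (54) lies above the market-clearing price, it is binding.
At P = 54: Qd = 188 - 3·54 = 26 and Qs = 3·54 - 76 = 86.
Surplus = Qs - Qd = 60.
Government expenditure = surplus × support price = 60 × 54 = 3240.

3240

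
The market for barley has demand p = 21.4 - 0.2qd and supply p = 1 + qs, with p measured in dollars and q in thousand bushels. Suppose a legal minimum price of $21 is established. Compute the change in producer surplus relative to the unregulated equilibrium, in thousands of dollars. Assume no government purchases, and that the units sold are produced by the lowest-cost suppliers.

-106.5

Rearranging demand gives qd = 107 - 5p; rearranging supply gives qs = p - 1. Equilibrium: 107 - 5p = p - 1, so 108 = 6p and p* = 18, q* = 17.
Since 21 > 18, the floor is binding.
At p = 21: qd = 107 - 5·21 = 2 and qs = 21 - 1 = 20.
Producer surplus without the control is ½ · (18 - 1) · 17 = 144.5.
With the floor, 2 units are sold at 21. The supply price at q = 2 is 3, so PS = ½ · [(21 - 1) + (21 - 3)] · 2 = 38.
Change in producer surplus = 38 - 144.5 = -106.5.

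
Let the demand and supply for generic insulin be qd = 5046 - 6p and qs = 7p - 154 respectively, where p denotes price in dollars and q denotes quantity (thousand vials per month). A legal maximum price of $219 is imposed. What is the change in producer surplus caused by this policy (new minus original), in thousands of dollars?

Equilibrium: 5046 - 6p = 7p - 154, so 5200 = 13p and p* = 400, q* = 2646.
Because the ceiling (219) lies below the market-clearing price, it is binding.
At p = 219: qd = 5046 - 6·219 = 3732 and qs = 7·219 - 154 = 1379.
Producer surplus without the control is ½ · (400 - 22) · 2646 = 500094.
With the ceiling, producers sell 1379 units at 219, so PS = ½ · (219 - 22) · 1379 = 135831.5.
Change in producer surplus = 135831.5 - 500094 = -364262.5.

-364262.5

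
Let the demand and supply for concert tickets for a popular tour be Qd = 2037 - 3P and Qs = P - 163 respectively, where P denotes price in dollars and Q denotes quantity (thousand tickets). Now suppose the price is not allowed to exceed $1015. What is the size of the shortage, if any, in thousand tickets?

0

Equilibrium: 2037 - 3P = P - 163, so 2200 = 4P and P* = 550, Q* = 387.
The ceiling of 1015 is above the equilibrium price 550, so it is not binding; the market clears at P* = 550, Q* = 387.
Since the control does not bind, there is no shortage.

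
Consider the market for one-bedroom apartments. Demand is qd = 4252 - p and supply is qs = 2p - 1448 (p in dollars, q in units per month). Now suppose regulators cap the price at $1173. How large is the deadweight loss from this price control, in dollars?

1585587

Setting quantity demanded equal to quantity supplied, 4252 - p = 2p - 1448, gives p* = 1900 and q* = 2352.
The ceiling of 1173 is below the equilibrium price 1900, so it binds.
At p = 1173: qd = 4252 - 1173 = 3079 and qs = 2·1173 - 1448 = 898.
Quantity traded falls to 898. At q = 898 the demand price is 4252 - 898 = 3354 and the supply price is (1448 + 898)/2 = 1173.
Deadweight loss = ½ · (3354 - 1173) · (2352 - 898) = ½ · 2181 · 1454 = 1585587.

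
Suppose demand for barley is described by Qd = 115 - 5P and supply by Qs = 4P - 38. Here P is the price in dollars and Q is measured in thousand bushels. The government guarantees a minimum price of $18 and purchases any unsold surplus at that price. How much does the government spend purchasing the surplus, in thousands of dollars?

Setting quantity demanded equal to quantity supplied, 115 - 5P = 4P - 38, gives P* = 17 and Q* = 30.
The floor of 18 is above the equilibrium price 17, so it binds.
At P = 18: Qd = 115 - 5·18 = 25 and Qs = 4·18 - 38 = 34.
Surplus = Qs - Qd = 9.
Government expenditure = surplus × support price = 9 × 18 = 162.

162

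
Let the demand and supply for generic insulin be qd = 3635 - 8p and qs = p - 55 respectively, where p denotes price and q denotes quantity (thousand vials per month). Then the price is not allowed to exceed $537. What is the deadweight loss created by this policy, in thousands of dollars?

Without the control the market clears where 3635 - 8p = p - 55, i.e. p* = 410 and q* = 355.
Since 537 is above p* = 410, the ceiling does not bind and the free-market outcome prevails.
Since the control does not bind, no trades are prevented and deadweight loss is zero.

0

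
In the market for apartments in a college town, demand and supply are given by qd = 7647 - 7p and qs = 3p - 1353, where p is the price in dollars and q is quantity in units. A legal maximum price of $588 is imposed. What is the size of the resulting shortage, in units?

3120

Equilibrium: 7647 - 7p = 3p - 1353, so 9000 = 10p and p* = 900, q* = 1347.
Because the ceiling (588) lies below the market-clearing price, it is binding.
At p = 588: qd = 7647 - 7·588 = 3531 and qs = 3·588 - 1353 = 411.
Shortage = qd - qs = 3531 - 411 = 3120.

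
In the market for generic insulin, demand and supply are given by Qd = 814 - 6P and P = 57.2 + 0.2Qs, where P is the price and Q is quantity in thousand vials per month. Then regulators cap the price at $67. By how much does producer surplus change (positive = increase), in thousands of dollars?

-4339.5

Rearranging supply gives Qs = 5P - 286. Equilibrium: 814 - 6P = 5P - 286, so 1100 = 11P and P* = 100, Q* = 214.
Because the ceiling (67) lies below the market-clearing price, it is binding.
At P = 67: Qd = 814 - 6·67 = 412 and Qs = 5·67 - 286 = 49.
Producer surplus without the control is ½ · (100 - 57.2) · 214 = 4579.6.
With the ceiling, producers sell 49 units at 67, so PS = ½ · (67 - 57.2) · 49 = 240.1.
Change in producer surplus = 240.1 - 4579.6 = -4339.5.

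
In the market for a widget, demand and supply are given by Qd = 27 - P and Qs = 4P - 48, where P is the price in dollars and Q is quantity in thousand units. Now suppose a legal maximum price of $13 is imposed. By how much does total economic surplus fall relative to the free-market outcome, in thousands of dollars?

40

Without the control the market clears where 27 - P = 4P - 48, i.e. P* = 15 and Q* = 12.
Because the ceiling (13) lies below the market-clearing price, it is binding.
At P = 13: Qd = 27 - 13 = 14 and Qs = 4·13 - 48 = 4.
Quantity traded falls to 4. At Q = 4 the demand price is 27 - 4 = 23 and the supply price is (48 + 4)/4 = 13.
Deadweight loss = ½ · (23 - 13) · (12 - 4) = ½ · 10 · 8 = 40.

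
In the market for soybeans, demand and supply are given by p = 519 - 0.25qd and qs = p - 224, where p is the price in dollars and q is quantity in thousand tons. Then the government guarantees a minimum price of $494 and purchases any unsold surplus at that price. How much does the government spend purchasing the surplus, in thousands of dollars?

Rearranging demand gives qd = 2076 - 4p. In a free market, 2076 - 4p = p - 224 gives the equilibrium p* = 460, q* = 236.
The floor of 494 is above the equilibrium price 460, so it binds.
At p = 494: qd = 2076 - 4·494 = 100 and qs = 494 - 224 = 270.
Surplus = qs - qd = 170.
Government expenditure = surplus × support price = 170 × 494 = 83980.

83980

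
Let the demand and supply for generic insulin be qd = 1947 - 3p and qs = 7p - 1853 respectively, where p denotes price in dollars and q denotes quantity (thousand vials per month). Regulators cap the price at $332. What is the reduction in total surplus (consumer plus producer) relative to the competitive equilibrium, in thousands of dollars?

In a free market, 1947 - 3p = 7p - 1853 gives the equilibrium p* = 380, q* = 807.
Since 332 < 380, the ceiling is binding.
At p = 332: qd = 1947 - 3·332 = 951 and qs = 7·332 - 1853 = 471.
Quantity traded falls to 471. At q = 471 the demand price is (1947 - 471)/3 = 492 and the supply price is (1853 + 471)/7 = 332.
Deadweight loss = ½ · (492 - 332) · (807 - 471) = ½ · 160 · 336 = 26880.

26880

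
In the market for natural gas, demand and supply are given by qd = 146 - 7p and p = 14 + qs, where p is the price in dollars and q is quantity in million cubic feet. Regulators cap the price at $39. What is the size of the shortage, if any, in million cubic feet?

0

Rearranging supply gives qs = p - 14. Setting quantity demanded equal to quantity supplied, 146 - 7p = p - 14, gives p* = 20 and q* = 6.
The ceiling of 39 is above the equilibrium price 20, so it is not binding; the market clears at p* = 20, q* = 6.
Since the control does not bind, there is no shortage.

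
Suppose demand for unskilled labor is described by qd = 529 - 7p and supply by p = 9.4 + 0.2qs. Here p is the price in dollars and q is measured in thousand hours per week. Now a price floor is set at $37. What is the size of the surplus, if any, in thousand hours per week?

Rearranging supply gives qs = 5p - 47. In a free market, 529 - 7p = 5p - 47 gives the equilibrium p* = 48, q* = 193.
The floor of 37 is below the equilibrium price 48, so it is not binding; the market clears at p* = 48, q* = 193.
Since the control does not bind, there is no surplus.

0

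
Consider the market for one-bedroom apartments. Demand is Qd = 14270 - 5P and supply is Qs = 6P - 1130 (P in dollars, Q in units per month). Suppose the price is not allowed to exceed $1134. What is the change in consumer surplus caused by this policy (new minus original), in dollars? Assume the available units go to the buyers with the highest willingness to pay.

Without the control the market clears where 14270 - 5P = 6P - 1130, i.e. P* = 1400 and Q* = 7270.
Since 1134 < 1400, the ceiling is binding.
At P = 1134: Qd = 14270 - 5·1134 = 8600 and Qs = 6·1134 - 1130 = 5674.
Consumer surplus without the control is ½ · (2854 - 1400) · 7270 = 5285290.
With the ceiling, 5674 units are sold at 1134 (assume they go to the highest-value buyers). The demand price at Q = 5674 is 1719.2, so CS = ½ · [(2854 - 1134) + (1719.2 - 1134)] · 5674 = 6539852.4.
Change in consumer surplus = 6539852.4 - 5285290 = 1254562.4.

1254562.4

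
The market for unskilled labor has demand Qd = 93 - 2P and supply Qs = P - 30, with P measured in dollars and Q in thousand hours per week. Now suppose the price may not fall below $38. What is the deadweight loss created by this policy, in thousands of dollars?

Setting quantity demanded equal to quantity supplied, 93 - 2P = P - 30, gives P* = 41 and Q* = 11.
The floor of 38 is below the equilibrium price 41, so it is not binding; the market clears at P* = 41, Q* = 11.
Since the control does not bind, no trades are prevented and deadweight loss is zero.

0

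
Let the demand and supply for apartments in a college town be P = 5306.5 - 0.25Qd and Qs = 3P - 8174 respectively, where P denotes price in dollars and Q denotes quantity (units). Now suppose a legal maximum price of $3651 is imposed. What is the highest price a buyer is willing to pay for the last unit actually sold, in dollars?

4611.75

Rearranging demand gives Qd = 21226 - 4P. Setting quantity demanded equal to quantity supplied, 21226 - 4P = 3P - 8174, gives P* = 4200 and Q* = 4426.
The ceiling of 3651 is below the equilibrium price 4200, so it binds.
At P = 3651: Qd = 21226 - 4·3651 = 6622 and Qs = 3·3651 - 8174 = 2779.
Only 2779 units reach the market. On the demand curve, the marginal buyer's willingness to pay at Q = 2779 is (21226 - 2779)/4 = 4611.75.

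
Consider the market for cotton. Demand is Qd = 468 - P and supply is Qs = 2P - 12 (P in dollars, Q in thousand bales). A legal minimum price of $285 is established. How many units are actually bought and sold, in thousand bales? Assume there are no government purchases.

Equilibrium: 468 - P = 2P - 12, so 480 = 3P and P* = 160, Q* = 308.
Since 285 > 160, the floor is binding.
At P = 285: Qd = 468 - 285 = 183 and Qs = 2·285 - 12 = 558.
The quantity actually transacted is the short side, demand: 183.

183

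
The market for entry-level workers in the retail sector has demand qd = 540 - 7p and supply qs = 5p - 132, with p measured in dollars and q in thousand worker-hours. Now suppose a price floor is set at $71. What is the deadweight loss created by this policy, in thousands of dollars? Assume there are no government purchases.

Equilibrium: 540 - 7p = 5p - 132, so 672 = 12p and p* = 56, q* = 148.
Because the floor (71) lies above the market-clearing price, it is binding.
At p = 71: qd = 540 - 7·71 = 43 and qs = 5·71 - 132 = 223.
Quantity traded falls to 43. At q = 43 the demand price is (540 - 43)/7 = 71 and the supply price is (132 + 43)/5 = 35.
Deadweight loss = ½ · (71 - 35) · (148 - 43) = ½ · 36 · 105 = 1890.

1890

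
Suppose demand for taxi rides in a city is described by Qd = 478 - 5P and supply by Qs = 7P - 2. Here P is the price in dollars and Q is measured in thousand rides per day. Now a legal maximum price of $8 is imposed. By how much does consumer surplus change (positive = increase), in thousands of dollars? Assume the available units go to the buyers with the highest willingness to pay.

Setting quantity demanded equal to quantity supplied, 478 - 5P = 7P - 2, gives P* = 40 and Q* = 278.
Since 8 < 40, the ceiling is binding.
At P = 8: Qd = 478 - 5·8 = 438 and Qs = 7·8 - 2 = 54.
Consumer surplus without the control is ½ · (95.6 - 40) · 278 = 7728.4.
With the ceiling, 54 units are sold at 8 (assume they go to the highest-value buyers). The demand price at Q = 54 is 84.8, so CS = ½ · [(95.6 - 8) + (84.8 - 8)] · 54 = 4438.8.
Change in consumer surplus = 4438.8 - 7728.4 = -3289.6.

-3289.6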